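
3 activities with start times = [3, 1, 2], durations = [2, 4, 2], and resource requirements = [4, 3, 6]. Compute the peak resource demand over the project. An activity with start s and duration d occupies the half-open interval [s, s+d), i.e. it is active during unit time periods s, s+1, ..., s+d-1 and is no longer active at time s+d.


Each activity i is active on [start_i, start_i + duration_i).
Compute total resource usage per time slot:
  t=0: active resources = [], total = 0
  t=1: active resources = [3], total = 3
  t=2: active resources = [3, 6], total = 9
  t=3: active resources = [4, 3, 6], total = 13
  t=4: active resources = [4, 3], total = 7
Peak resource demand = 13

13


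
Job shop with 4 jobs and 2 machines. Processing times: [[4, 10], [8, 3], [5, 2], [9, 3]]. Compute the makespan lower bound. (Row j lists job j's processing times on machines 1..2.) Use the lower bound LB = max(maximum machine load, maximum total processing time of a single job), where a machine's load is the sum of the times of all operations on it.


Machine loads:
  Machine 1: 4 + 8 + 5 + 9 = 26
  Machine 2: 10 + 3 + 2 + 3 = 18
Max machine load = 26
Job totals:
  Job 1: 14
  Job 2: 11
  Job 3: 7
  Job 4: 12
Max job total = 14
Lower bound = max(26, 14) = 26

26


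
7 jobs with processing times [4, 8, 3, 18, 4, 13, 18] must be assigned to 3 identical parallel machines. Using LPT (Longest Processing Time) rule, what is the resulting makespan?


Sort jobs in decreasing order (LPT): [18, 18, 13, 8, 4, 4, 3]
Assign each job to the least loaded machine:
  Machine 1: jobs [18, 4], load = 22
  Machine 2: jobs [18, 4], load = 22
  Machine 3: jobs [13, 8, 3], load = 24
Makespan = max load = 24

24


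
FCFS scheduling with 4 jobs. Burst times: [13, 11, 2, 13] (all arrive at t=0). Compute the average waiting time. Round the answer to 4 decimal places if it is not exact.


FCFS order (as given): [13, 11, 2, 13]
Waiting times:
  Job 1: wait = 0
  Job 2: wait = 13
  Job 3: wait = 24
  Job 4: wait = 26
Sum of waiting times = 63
Average waiting time = 63/4 = 15.75

15.75


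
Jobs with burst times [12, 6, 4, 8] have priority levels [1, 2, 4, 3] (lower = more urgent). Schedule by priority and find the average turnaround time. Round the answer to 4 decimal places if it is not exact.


Sort by priority (ascending = highest first):
Order: [(1, 12), (2, 6), (3, 8), (4, 4)]
Completion times:
  Priority 1, burst=12, C=12
  Priority 2, burst=6, C=18
  Priority 3, burst=8, C=26
  Priority 4, burst=4, C=30
Average turnaround = 86/4 = 21.5

21.5


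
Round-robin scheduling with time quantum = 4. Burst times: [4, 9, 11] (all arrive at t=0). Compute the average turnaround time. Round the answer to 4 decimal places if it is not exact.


Time quantum = 4
Execution trace:
  J1 runs 4 units, time = 4
  J2 runs 4 units, time = 8
  J3 runs 4 units, time = 12
  J2 runs 4 units, time = 16
  J3 runs 4 units, time = 20
  J2 runs 1 units, time = 21
  J3 runs 3 units, time = 24
Finish times: [4, 21, 24]
Average turnaround = 49/3 = 16.3333

16.3333


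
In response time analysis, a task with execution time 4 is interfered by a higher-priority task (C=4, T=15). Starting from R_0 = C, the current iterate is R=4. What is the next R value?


R_next = C + ceil(R_prev / T_hp) * C_hp
ceil(4 / 15) = ceil(0.2667) = 1
Interference = 1 * 4 = 4
R_next = 4 + 4 = 8

8


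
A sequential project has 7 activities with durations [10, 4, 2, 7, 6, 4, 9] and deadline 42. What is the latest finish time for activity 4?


LF(activity 4) = deadline - sum of successor durations
Successors: activities 5 through 7 with durations [6, 4, 9]
Sum of successor durations = 19
LF = 42 - 19 = 23

23


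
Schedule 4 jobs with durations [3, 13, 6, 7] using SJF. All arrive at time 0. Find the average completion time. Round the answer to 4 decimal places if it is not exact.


SJF order (ascending): [3, 6, 7, 13]
Completion times:
  Job 1: burst=3, C=3
  Job 2: burst=6, C=9
  Job 3: burst=7, C=16
  Job 4: burst=13, C=29
Average completion = 57/4 = 14.25

14.25


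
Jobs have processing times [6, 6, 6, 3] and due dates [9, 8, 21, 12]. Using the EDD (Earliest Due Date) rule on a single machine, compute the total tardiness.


Sort by due date (EDD order): [(6, 8), (6, 9), (3, 12), (6, 21)]
Compute completion times and tardiness:
  Job 1: p=6, d=8, C=6, tardiness=max(0,6-8)=0
  Job 2: p=6, d=9, C=12, tardiness=max(0,12-9)=3
  Job 3: p=3, d=12, C=15, tardiness=max(0,15-12)=3
  Job 4: p=6, d=21, C=21, tardiness=max(0,21-21)=0
Total tardiness = 6

6


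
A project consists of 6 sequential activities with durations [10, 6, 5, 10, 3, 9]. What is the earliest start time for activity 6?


Activity 6 starts after activities 1 through 5 complete.
Predecessor durations: [10, 6, 5, 10, 3]
ES = 10 + 6 + 5 + 10 + 3 = 34

34


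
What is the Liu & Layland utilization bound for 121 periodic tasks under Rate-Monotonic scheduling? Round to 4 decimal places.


Compute 2^(1/121) = 1.0057449283
Subtract 1: 1.0057449283 - 1 = 0.0057449283
Multiply by n: 121 * 0.0057449283 = 0.6951363243
Round to 4 dp: 0.6951

0.6951


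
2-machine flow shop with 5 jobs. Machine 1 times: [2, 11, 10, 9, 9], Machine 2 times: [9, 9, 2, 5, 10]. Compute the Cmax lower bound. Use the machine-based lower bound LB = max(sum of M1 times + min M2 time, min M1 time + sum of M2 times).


LB1 = sum(M1 times) + min(M2 times) = 41 + 2 = 43
LB2 = min(M1 times) + sum(M2 times) = 2 + 35 = 37
Lower bound = max(LB1, LB2) = max(43, 37) = 43

43


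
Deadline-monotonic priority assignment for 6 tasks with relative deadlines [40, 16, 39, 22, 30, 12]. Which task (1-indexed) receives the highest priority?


Sort tasks by relative deadline (ascending):
  Task 6: deadline = 12
  Task 2: deadline = 16
  Task 4: deadline = 22
  Task 5: deadline = 30
  Task 3: deadline = 39
  Task 1: deadline = 40
Priority order (highest first): [6, 2, 4, 5, 3, 1]
Highest priority task = 6

6


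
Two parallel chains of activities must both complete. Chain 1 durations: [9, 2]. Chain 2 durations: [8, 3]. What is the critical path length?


Path A total = 9 + 2 = 11
Path B total = 8 + 3 = 11
Critical path = longest path = max(11, 11) = 11

11


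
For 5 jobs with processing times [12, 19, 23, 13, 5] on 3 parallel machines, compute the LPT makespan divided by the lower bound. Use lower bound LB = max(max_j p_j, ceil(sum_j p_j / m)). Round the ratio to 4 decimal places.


LPT order: [23, 19, 13, 12, 5]
Machine loads after assignment: [23, 24, 25]
LPT makespan = 25
Lower bound = max(max_job, ceil(total/3)) = max(23, 24) = 24
Ratio = 25 / 24 = 1.0417

1.0417


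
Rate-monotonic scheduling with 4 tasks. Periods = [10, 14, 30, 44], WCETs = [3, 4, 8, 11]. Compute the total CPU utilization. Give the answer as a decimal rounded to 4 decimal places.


Compute individual utilizations (exact fractions):
  Task 1: C/T = 3/10 (approx. 0.3)
  Task 2: C/T = 4/14 = 2/7 (approx. 0.2857)
  Task 3: C/T = 8/30 = 4/15 (approx. 0.2667)
  Task 4: C/T = 11/44 = 1/4 (approx. 0.25)
Total utilization U = 3/10 + 2/7 + 4/15 + 1/4 = 463/420
Rounded to 4 decimal places: U = 1.1024
RM (Liu & Layland) bound for 4 tasks = 0.756828; compare with U = 463/420 (approx. 1.102381)
U > 1, so the task set is not schedulable (processor overloaded).

1.1024


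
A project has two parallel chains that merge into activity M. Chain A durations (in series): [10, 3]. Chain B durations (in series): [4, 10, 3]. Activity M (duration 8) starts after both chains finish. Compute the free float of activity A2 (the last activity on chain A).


ES(A2) = sum of predecessors on chain A = 10
EF(A2) = ES + duration = 10 + 3 = 13
Successor of A2 is M. ES(M) = max(sum(A), sum(B)) = max(13, 17) = 17
Free float = ES(successor) - EF(current) = 17 - 13 = 4

4


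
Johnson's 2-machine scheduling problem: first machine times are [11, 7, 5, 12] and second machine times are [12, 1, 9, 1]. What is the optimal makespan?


Apply Johnson's rule:
  Group 1 (a <= b): [(3, 5, 9), (1, 11, 12)]
  Group 2 (a > b): [(2, 7, 1), (4, 12, 1)]
Optimal job order: [3, 1, 2, 4]
Schedule:
  Job 3: M1 done at 5, M2 done at 14
  Job 1: M1 done at 16, M2 done at 28
  Job 2: M1 done at 23, M2 done at 29
  Job 4: M1 done at 35, M2 done at 36
Makespan = 36

36


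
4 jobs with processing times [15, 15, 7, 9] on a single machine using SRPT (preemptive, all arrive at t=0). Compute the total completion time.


Since all jobs arrive at t=0, SRPT equals SPT ordering.
SPT order: [7, 9, 15, 15]
Completion times:
  Job 1: p=7, C=7
  Job 2: p=9, C=16
  Job 3: p=15, C=31
  Job 4: p=15, C=46
Total completion time = 7 + 16 + 31 + 46 = 100

100


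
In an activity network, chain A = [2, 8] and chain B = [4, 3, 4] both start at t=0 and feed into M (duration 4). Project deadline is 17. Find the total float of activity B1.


Forward pass: ES(B1) = sum of predecessors on chain B = 0
EF = ES + duration = 0 + 4 = 4
Backward pass: LF(M) = deadline = 17; LS(M) = 17 - 4 = 13
LF(B1) = LS(M) - sum(successors on chain B) = 13 - 7 = 6
LS = LF - duration = 6 - 4 = 2
Total float = LS - ES = 2 - 0 = 2

2


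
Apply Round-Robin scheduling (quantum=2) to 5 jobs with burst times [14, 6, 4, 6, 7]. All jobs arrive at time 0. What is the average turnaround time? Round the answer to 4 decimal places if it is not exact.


Time quantum = 2
Execution trace:
  J1 runs 2 units, time = 2
  J2 runs 2 units, time = 4
  J3 runs 2 units, time = 6
  J4 runs 2 units, time = 8
  J5 runs 2 units, time = 10
  J1 runs 2 units, time = 12
  J2 runs 2 units, time = 14
  J3 runs 2 units, time = 16
  J4 runs 2 units, time = 18
  J5 runs 2 units, time = 20
  J1 runs 2 units, time = 22
  J2 runs 2 units, time = 24
  J4 runs 2 units, time = 26
  J5 runs 2 units, time = 28
  J1 runs 2 units, time = 30
  J5 runs 1 units, time = 31
  J1 runs 2 units, time = 33
  J1 runs 2 units, time = 35
  J1 runs 2 units, time = 37
Finish times: [37, 24, 16, 26, 31]
Average turnaround = 134/5 = 26.8

26.8


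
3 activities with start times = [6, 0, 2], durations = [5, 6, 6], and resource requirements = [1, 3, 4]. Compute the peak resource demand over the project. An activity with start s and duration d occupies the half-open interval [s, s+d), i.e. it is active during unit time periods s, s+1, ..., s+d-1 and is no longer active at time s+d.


Each activity i is active on [start_i, start_i + duration_i).
Compute total resource usage per time slot:
  t=0: active resources = [3], total = 3
  t=1: active resources = [3], total = 3
  t=2: active resources = [3, 4], total = 7
  t=3: active resources = [3, 4], total = 7
  t=4: active resources = [3, 4], total = 7
  t=5: active resources = [3, 4], total = 7
  t=6: active resources = [1, 4], total = 5
  t=7: active resources = [1, 4], total = 5
  t=8: active resources = [1], total = 1
  t=9: active resources = [1], total = 1
  t=10: active resources = [1], total = 1
Peak resource demand = 7

7


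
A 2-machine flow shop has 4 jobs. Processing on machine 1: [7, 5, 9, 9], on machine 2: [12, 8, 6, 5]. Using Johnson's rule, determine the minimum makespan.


Apply Johnson's rule:
  Group 1 (a <= b): [(2, 5, 8), (1, 7, 12)]
  Group 2 (a > b): [(3, 9, 6), (4, 9, 5)]
Optimal job order: [2, 1, 3, 4]
Schedule:
  Job 2: M1 done at 5, M2 done at 13
  Job 1: M1 done at 12, M2 done at 25
  Job 3: M1 done at 21, M2 done at 31
  Job 4: M1 done at 30, M2 done at 36
Makespan = 36

36


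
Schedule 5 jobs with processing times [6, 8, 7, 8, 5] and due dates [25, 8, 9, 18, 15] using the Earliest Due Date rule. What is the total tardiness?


Sort by due date (EDD order): [(8, 8), (7, 9), (5, 15), (8, 18), (6, 25)]
Compute completion times and tardiness:
  Job 1: p=8, d=8, C=8, tardiness=max(0,8-8)=0
  Job 2: p=7, d=9, C=15, tardiness=max(0,15-9)=6
  Job 3: p=5, d=15, C=20, tardiness=max(0,20-15)=5
  Job 4: p=8, d=18, C=28, tardiness=max(0,28-18)=10
  Job 5: p=6, d=25, C=34, tardiness=max(0,34-25)=9
Total tardiness = 30

30


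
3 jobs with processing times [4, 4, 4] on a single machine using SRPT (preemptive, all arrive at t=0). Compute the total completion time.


Since all jobs arrive at t=0, SRPT equals SPT ordering.
SPT order: [4, 4, 4]
Completion times:
  Job 1: p=4, C=4
  Job 2: p=4, C=8
  Job 3: p=4, C=12
Total completion time = 4 + 8 + 12 = 24

24


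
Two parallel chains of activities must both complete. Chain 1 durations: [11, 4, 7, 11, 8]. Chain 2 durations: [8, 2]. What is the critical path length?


Path A total = 11 + 4 + 7 + 11 + 8 = 41
Path B total = 8 + 2 = 10
Critical path = longest path = max(41, 10) = 41

41


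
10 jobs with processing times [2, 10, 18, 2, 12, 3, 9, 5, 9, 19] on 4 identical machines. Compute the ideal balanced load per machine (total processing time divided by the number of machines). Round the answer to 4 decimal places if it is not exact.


Total processing time = 2 + 10 + 18 + 2 + 12 + 3 + 9 + 5 + 9 + 19 = 89
Number of machines = 4
Ideal balanced load = 89 / 4 = 22.25

22.25


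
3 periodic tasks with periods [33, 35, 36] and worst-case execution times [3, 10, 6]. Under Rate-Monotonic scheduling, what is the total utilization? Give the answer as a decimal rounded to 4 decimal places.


Compute individual utilizations (exact fractions):
  Task 1: C/T = 3/33 = 1/11 (approx. 0.0909)
  Task 2: C/T = 10/35 = 2/7 (approx. 0.2857)
  Task 3: C/T = 6/36 = 1/6 (approx. 0.1667)
Total utilization U = 1/11 + 2/7 + 1/6 = 251/462
Rounded to 4 decimal places: U = 0.5433
RM (Liu & Layland) bound for 3 tasks = 0.779763; compare with U = 251/462 (approx. 0.543290)
U <= bound, so schedulable by RM sufficient condition.

0.5433


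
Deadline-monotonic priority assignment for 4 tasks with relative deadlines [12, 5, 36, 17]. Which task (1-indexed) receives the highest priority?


Sort tasks by relative deadline (ascending):
  Task 2: deadline = 5
  Task 1: deadline = 12
  Task 4: deadline = 17
  Task 3: deadline = 36
Priority order (highest first): [2, 1, 4, 3]
Highest priority task = 2

2


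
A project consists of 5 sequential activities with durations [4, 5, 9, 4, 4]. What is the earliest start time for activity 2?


Activity 2 starts after activities 1 through 1 complete.
Predecessor durations: [4]
ES = 4 = 4

4


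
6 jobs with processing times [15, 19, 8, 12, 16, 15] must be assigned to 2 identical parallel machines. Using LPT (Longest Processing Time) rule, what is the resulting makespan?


Sort jobs in decreasing order (LPT): [19, 16, 15, 15, 12, 8]
Assign each job to the least loaded machine:
  Machine 1: jobs [19, 15, 8], load = 42
  Machine 2: jobs [16, 15, 12], load = 43
Makespan = max load = 43

43


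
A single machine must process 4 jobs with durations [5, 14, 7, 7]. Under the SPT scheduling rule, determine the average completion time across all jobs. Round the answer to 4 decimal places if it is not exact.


Sort jobs by processing time (SPT order): [5, 7, 7, 14]
Compute completion times sequentially:
  Job 1: processing = 5, completes at 5
  Job 2: processing = 7, completes at 12
  Job 3: processing = 7, completes at 19
  Job 4: processing = 14, completes at 33
Sum of completion times = 69
Average completion time = 69/4 = 17.25

17.25


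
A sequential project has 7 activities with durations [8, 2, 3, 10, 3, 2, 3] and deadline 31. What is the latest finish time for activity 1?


LF(activity 1) = deadline - sum of successor durations
Successors: activities 2 through 7 with durations [2, 3, 10, 3, 2, 3]
Sum of successor durations = 23
LF = 31 - 23 = 8

8


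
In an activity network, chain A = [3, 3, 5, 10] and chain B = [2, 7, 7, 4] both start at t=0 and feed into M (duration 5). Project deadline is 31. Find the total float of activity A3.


Forward pass: ES(A3) = sum of predecessors on chain A = 6
EF = ES + duration = 6 + 5 = 11
Backward pass: LF(M) = deadline = 31; LS(M) = 31 - 5 = 26
LF(A3) = LS(M) - sum(successors on chain A) = 26 - 10 = 16
LS = LF - duration = 16 - 5 = 11
Total float = LS - ES = 11 - 6 = 5

5


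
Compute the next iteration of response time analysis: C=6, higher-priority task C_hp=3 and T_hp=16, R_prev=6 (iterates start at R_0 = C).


R_next = C + ceil(R_prev / T_hp) * C_hp
ceil(6 / 16) = ceil(0.375) = 1
Interference = 1 * 3 = 3
R_next = 6 + 3 = 9

9


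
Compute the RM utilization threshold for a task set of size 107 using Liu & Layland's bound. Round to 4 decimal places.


Compute 2^(1/107) = 1.0064990387
Subtract 1: 1.0064990387 - 1 = 0.0064990387
Multiply by n: 107 * 0.0064990387 = 0.6953971409
Round to 4 dp: 0.6954

0.6954


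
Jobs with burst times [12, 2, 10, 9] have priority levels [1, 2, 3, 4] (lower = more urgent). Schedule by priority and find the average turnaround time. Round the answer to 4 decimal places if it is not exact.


Sort by priority (ascending = highest first):
Order: [(1, 12), (2, 2), (3, 10), (4, 9)]
Completion times:
  Priority 1, burst=12, C=12
  Priority 2, burst=2, C=14
  Priority 3, burst=10, C=24
  Priority 4, burst=9, C=33
Average turnaround = 83/4 = 20.75

20.75


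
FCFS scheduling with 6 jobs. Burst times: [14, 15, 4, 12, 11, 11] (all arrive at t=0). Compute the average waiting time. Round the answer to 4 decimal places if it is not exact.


FCFS order (as given): [14, 15, 4, 12, 11, 11]
Waiting times:
  Job 1: wait = 0
  Job 2: wait = 14
  Job 3: wait = 29
  Job 4: wait = 33
  Job 5: wait = 45
  Job 6: wait = 56
Sum of waiting times = 177
Average waiting time = 177/6 = 29.5

29.5


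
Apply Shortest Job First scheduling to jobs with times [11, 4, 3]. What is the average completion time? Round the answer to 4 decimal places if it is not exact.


SJF order (ascending): [3, 4, 11]
Completion times:
  Job 1: burst=3, C=3
  Job 2: burst=4, C=7
  Job 3: burst=11, C=18
Average completion = 28/3 = 9.3333

9.3333


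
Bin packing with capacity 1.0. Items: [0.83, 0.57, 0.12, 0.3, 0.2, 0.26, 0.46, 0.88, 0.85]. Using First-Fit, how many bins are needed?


Place items sequentially using First-Fit:
  Item 0.83 -> new Bin 1
  Item 0.57 -> new Bin 2
  Item 0.12 -> Bin 1 (now 0.95)
  Item 0.3 -> Bin 2 (now 0.87)
  Item 0.2 -> new Bin 3
  Item 0.26 -> Bin 3 (now 0.46)
  Item 0.46 -> Bin 3 (now 0.92)
  Item 0.88 -> new Bin 4
  Item 0.85 -> new Bin 5
Total bins used = 5

5


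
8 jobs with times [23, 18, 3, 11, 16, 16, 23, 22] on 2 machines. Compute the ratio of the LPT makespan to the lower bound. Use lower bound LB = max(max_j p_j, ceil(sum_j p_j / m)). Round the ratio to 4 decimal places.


LPT order: [23, 23, 22, 18, 16, 16, 11, 3]
Machine loads after assignment: [64, 68]
LPT makespan = 68
Lower bound = max(max_job, ceil(total/2)) = max(23, 66) = 66
Ratio = 68 / 66 = 1.0303

1.0303


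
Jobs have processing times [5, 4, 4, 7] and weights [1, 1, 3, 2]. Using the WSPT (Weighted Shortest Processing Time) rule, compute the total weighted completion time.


Compute p/w ratios and sort ascending (WSPT): [(4, 3), (7, 2), (4, 1), (5, 1)]
Compute weighted completion times:
  Job (p=4,w=3): C=4, w*C=3*4=12
  Job (p=7,w=2): C=11, w*C=2*11=22
  Job (p=4,w=1): C=15, w*C=1*15=15
  Job (p=5,w=1): C=20, w*C=1*20=20
Total weighted completion time = 69

69


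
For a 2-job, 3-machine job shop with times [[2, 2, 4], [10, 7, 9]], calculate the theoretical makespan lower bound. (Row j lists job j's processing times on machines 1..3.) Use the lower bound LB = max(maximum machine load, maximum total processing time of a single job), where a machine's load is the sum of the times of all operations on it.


Machine loads:
  Machine 1: 2 + 10 = 12
  Machine 2: 2 + 7 = 9
  Machine 3: 4 + 9 = 13
Max machine load = 13
Job totals:
  Job 1: 8
  Job 2: 26
Max job total = 26
Lower bound = max(13, 26) = 26

26


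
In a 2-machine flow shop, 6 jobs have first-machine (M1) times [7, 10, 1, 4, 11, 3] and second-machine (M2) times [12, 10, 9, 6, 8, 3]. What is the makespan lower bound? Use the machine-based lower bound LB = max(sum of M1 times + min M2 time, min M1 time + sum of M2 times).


LB1 = sum(M1 times) + min(M2 times) = 36 + 3 = 39
LB2 = min(M1 times) + sum(M2 times) = 1 + 48 = 49
Lower bound = max(LB1, LB2) = max(39, 49) = 49

49


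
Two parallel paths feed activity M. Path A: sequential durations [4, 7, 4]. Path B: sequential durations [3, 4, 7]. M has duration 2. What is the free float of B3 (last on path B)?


ES(B3) = sum of predecessors on chain B = 7
EF(B3) = ES + duration = 7 + 7 = 14
Successor of B3 is M. ES(M) = max(sum(A), sum(B)) = max(15, 14) = 15
Free float = ES(successor) - EF(current) = 15 - 14 = 1

1


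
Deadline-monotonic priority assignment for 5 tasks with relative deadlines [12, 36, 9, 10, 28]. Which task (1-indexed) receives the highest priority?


Sort tasks by relative deadline (ascending):
  Task 3: deadline = 9
  Task 4: deadline = 10
  Task 1: deadline = 12
  Task 5: deadline = 28
  Task 2: deadline = 36
Priority order (highest first): [3, 4, 1, 5, 2]
Highest priority task = 3

3


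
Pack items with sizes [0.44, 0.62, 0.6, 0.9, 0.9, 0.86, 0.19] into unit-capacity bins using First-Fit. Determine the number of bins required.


Place items sequentially using First-Fit:
  Item 0.44 -> new Bin 1
  Item 0.62 -> new Bin 2
  Item 0.6 -> new Bin 3
  Item 0.9 -> new Bin 4
  Item 0.9 -> new Bin 5
  Item 0.86 -> new Bin 6
  Item 0.19 -> Bin 1 (now 0.63)
Total bins used = 6

6


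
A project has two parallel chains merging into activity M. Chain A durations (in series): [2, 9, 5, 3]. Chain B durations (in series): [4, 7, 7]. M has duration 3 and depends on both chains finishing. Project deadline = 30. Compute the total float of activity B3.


Forward pass: ES(B3) = sum of predecessors on chain B = 11
EF = ES + duration = 11 + 7 = 18
Backward pass: LF(M) = deadline = 30; LS(M) = 30 - 3 = 27
LF(B3) = LS(M) - sum(successors on chain B) = 27 - 0 = 27
LS = LF - duration = 27 - 7 = 20
Total float = LS - ES = 20 - 11 = 9

9


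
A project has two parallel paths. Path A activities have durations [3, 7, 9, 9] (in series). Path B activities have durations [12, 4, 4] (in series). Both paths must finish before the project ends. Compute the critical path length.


Path A total = 3 + 7 + 9 + 9 = 28
Path B total = 12 + 4 + 4 = 20
Critical path = longest path = max(28, 20) = 28

28


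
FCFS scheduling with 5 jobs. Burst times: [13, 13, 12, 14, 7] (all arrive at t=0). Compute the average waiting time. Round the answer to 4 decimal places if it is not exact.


FCFS order (as given): [13, 13, 12, 14, 7]
Waiting times:
  Job 1: wait = 0
  Job 2: wait = 13
  Job 3: wait = 26
  Job 4: wait = 38
  Job 5: wait = 52
Sum of waiting times = 129
Average waiting time = 129/5 = 25.8

25.8


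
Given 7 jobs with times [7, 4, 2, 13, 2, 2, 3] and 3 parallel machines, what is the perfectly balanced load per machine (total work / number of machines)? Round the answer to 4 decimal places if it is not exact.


Total processing time = 7 + 4 + 2 + 13 + 2 + 2 + 3 = 33
Number of machines = 3
Ideal balanced load = 33 / 3 = 11.0

11.0


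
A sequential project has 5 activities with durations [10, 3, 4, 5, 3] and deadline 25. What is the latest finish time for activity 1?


LF(activity 1) = deadline - sum of successor durations
Successors: activities 2 through 5 with durations [3, 4, 5, 3]
Sum of successor durations = 15
LF = 25 - 15 = 10

10


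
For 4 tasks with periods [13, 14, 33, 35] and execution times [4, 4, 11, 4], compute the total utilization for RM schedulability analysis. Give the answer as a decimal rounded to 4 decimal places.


Compute individual utilizations (exact fractions):
  Task 1: C/T = 4/13 (approx. 0.3077)
  Task 2: C/T = 4/14 = 2/7 (approx. 0.2857)
  Task 3: C/T = 11/33 = 1/3 (approx. 0.3333)
  Task 4: C/T = 4/35 (approx. 0.1143)
Total utilization U = 4/13 + 2/7 + 1/3 + 4/35 = 203/195
Rounded to 4 decimal places: U = 1.0410
RM (Liu & Layland) bound for 4 tasks = 0.756828; compare with U = 203/195 (approx. 1.041026)
U > 1, so the task set is not schedulable (processor overloaded).

1.0410


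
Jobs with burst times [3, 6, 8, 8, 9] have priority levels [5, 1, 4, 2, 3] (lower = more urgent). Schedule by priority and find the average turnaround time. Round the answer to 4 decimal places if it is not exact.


Sort by priority (ascending = highest first):
Order: [(1, 6), (2, 8), (3, 9), (4, 8), (5, 3)]
Completion times:
  Priority 1, burst=6, C=6
  Priority 2, burst=8, C=14
  Priority 3, burst=9, C=23
  Priority 4, burst=8, C=31
  Priority 5, burst=3, C=34
Average turnaround = 108/5 = 21.6

21.6


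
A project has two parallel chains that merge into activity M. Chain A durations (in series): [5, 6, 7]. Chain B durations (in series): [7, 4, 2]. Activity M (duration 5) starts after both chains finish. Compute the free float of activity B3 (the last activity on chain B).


ES(B3) = sum of predecessors on chain B = 11
EF(B3) = ES + duration = 11 + 2 = 13
Successor of B3 is M. ES(M) = max(sum(A), sum(B)) = max(18, 13) = 18
Free float = ES(successor) - EF(current) = 18 - 13 = 5

5


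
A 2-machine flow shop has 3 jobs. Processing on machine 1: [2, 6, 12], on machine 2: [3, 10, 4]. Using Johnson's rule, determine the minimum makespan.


Apply Johnson's rule:
  Group 1 (a <= b): [(1, 2, 3), (2, 6, 10)]
  Group 2 (a > b): [(3, 12, 4)]
Optimal job order: [1, 2, 3]
Schedule:
  Job 1: M1 done at 2, M2 done at 5
  Job 2: M1 done at 8, M2 done at 18
  Job 3: M1 done at 20, M2 done at 24
Makespan = 24

24


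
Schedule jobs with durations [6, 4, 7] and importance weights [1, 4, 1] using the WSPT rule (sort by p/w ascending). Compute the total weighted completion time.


Compute p/w ratios and sort ascending (WSPT): [(4, 4), (6, 1), (7, 1)]
Compute weighted completion times:
  Job (p=4,w=4): C=4, w*C=4*4=16
  Job (p=6,w=1): C=10, w*C=1*10=10
  Job (p=7,w=1): C=17, w*C=1*17=17
Total weighted completion time = 43

43


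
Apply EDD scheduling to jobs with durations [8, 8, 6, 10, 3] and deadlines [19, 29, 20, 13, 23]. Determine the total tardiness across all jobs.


Sort by due date (EDD order): [(10, 13), (8, 19), (6, 20), (3, 23), (8, 29)]
Compute completion times and tardiness:
  Job 1: p=10, d=13, C=10, tardiness=max(0,10-13)=0
  Job 2: p=8, d=19, C=18, tardiness=max(0,18-19)=0
  Job 3: p=6, d=20, C=24, tardiness=max(0,24-20)=4
  Job 4: p=3, d=23, C=27, tardiness=max(0,27-23)=4
  Job 5: p=8, d=29, C=35, tardiness=max(0,35-29)=6
Total tardiness = 14

14


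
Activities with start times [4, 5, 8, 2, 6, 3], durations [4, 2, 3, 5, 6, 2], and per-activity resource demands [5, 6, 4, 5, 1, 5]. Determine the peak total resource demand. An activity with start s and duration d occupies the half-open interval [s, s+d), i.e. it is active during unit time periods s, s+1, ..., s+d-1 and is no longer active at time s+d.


Each activity i is active on [start_i, start_i + duration_i).
Compute total resource usage per time slot:
  t=0: active resources = [], total = 0
  t=1: active resources = [], total = 0
  t=2: active resources = [5], total = 5
  t=3: active resources = [5, 5], total = 10
  t=4: active resources = [5, 5, 5], total = 15
  t=5: active resources = [5, 6, 5], total = 16
  t=6: active resources = [5, 6, 5, 1], total = 17
  t=7: active resources = [5, 1], total = 6
  t=8: active resources = [4, 1], total = 5
  t=9: active resources = [4, 1], total = 5
  t=10: active resources = [4, 1], total = 5
  t=11: active resources = [1], total = 1
Peak resource demand = 17

17


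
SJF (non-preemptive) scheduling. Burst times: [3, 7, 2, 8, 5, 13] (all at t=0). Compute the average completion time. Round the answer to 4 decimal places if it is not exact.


SJF order (ascending): [2, 3, 5, 7, 8, 13]
Completion times:
  Job 1: burst=2, C=2
  Job 2: burst=3, C=5
  Job 3: burst=5, C=10
  Job 4: burst=7, C=17
  Job 5: burst=8, C=25
  Job 6: burst=13, C=38
Average completion = 97/6 = 16.1667

16.1667


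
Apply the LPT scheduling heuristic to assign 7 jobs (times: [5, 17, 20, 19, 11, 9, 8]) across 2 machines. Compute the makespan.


Sort jobs in decreasing order (LPT): [20, 19, 17, 11, 9, 8, 5]
Assign each job to the least loaded machine:
  Machine 1: jobs [20, 11, 9, 5], load = 45
  Machine 2: jobs [19, 17, 8], load = 44
Makespan = max load = 45

45


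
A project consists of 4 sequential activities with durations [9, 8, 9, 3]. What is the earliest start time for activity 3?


Activity 3 starts after activities 1 through 2 complete.
Predecessor durations: [9, 8]
ES = 9 + 8 = 17

17


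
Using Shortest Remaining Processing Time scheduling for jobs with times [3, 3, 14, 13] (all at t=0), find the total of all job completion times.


Since all jobs arrive at t=0, SRPT equals SPT ordering.
SPT order: [3, 3, 13, 14]
Completion times:
  Job 1: p=3, C=3
  Job 2: p=3, C=6
  Job 3: p=13, C=19
  Job 4: p=14, C=33
Total completion time = 3 + 6 + 19 + 33 = 61

61


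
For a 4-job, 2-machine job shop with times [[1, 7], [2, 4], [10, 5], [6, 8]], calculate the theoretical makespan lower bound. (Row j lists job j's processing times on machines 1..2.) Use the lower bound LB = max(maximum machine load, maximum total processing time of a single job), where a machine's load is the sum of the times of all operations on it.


Machine loads:
  Machine 1: 1 + 2 + 10 + 6 = 19
  Machine 2: 7 + 4 + 5 + 8 = 24
Max machine load = 24
Job totals:
  Job 1: 8
  Job 2: 6
  Job 3: 15
  Job 4: 14
Max job total = 15
Lower bound = max(24, 15) = 24

24


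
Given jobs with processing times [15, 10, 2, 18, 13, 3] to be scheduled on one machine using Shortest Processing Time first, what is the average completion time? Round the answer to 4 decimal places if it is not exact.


Sort jobs by processing time (SPT order): [2, 3, 10, 13, 15, 18]
Compute completion times sequentially:
  Job 1: processing = 2, completes at 2
  Job 2: processing = 3, completes at 5
  Job 3: processing = 10, completes at 15
  Job 4: processing = 13, completes at 28
  Job 5: processing = 15, completes at 43
  Job 6: processing = 18, completes at 61
Sum of completion times = 154
Average completion time = 154/6 = 25.6667

25.6667


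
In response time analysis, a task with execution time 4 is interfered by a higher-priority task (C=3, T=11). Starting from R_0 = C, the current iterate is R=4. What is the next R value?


R_next = C + ceil(R_prev / T_hp) * C_hp
ceil(4 / 11) = ceil(0.3636) = 1
Interference = 1 * 3 = 3
R_next = 4 + 3 = 7

7


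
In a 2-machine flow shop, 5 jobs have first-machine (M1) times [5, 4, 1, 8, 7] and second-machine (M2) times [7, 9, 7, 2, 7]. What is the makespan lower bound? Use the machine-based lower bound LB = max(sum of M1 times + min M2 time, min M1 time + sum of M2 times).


LB1 = sum(M1 times) + min(M2 times) = 25 + 2 = 27
LB2 = min(M1 times) + sum(M2 times) = 1 + 32 = 33
Lower bound = max(LB1, LB2) = max(27, 33) = 33

33


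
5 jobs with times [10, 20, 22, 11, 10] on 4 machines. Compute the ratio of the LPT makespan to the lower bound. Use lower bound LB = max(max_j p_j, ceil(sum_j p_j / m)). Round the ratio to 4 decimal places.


LPT order: [22, 20, 11, 10, 10]
Machine loads after assignment: [22, 20, 11, 20]
LPT makespan = 22
Lower bound = max(max_job, ceil(total/4)) = max(22, 19) = 22
Ratio = 22 / 22 = 1.0

1.0


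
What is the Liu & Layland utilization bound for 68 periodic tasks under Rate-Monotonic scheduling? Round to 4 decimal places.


Compute 2^(1/68) = 1.0102454700
Subtract 1: 1.0102454700 - 1 = 0.0102454700
Multiply by n: 68 * 0.0102454700 = 0.6966919600
Round to 4 dp: 0.6967

0.6967


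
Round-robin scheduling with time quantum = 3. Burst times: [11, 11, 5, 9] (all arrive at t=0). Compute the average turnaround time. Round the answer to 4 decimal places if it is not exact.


Time quantum = 3
Execution trace:
  J1 runs 3 units, time = 3
  J2 runs 3 units, time = 6
  J3 runs 3 units, time = 9
  J4 runs 3 units, time = 12
  J1 runs 3 units, time = 15
  J2 runs 3 units, time = 18
  J3 runs 2 units, time = 20
  J4 runs 3 units, time = 23
  J1 runs 3 units, time = 26
  J2 runs 3 units, time = 29
  J4 runs 3 units, time = 32
  J1 runs 2 units, time = 34
  J2 runs 2 units, time = 36
Finish times: [34, 36, 20, 32]
Average turnaround = 122/4 = 30.5

30.5


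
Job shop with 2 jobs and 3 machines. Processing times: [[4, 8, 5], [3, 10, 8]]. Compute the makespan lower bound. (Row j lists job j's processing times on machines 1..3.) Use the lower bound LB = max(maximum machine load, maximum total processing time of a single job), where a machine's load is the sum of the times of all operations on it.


Machine loads:
  Machine 1: 4 + 3 = 7
  Machine 2: 8 + 10 = 18
  Machine 3: 5 + 8 = 13
Max machine load = 18
Job totals:
  Job 1: 17
  Job 2: 21
Max job total = 21
Lower bound = max(18, 21) = 21

21


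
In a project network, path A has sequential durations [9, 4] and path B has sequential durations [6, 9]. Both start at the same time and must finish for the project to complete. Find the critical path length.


Path A total = 9 + 4 = 13
Path B total = 6 + 9 = 15
Critical path = longest path = max(13, 15) = 15

15


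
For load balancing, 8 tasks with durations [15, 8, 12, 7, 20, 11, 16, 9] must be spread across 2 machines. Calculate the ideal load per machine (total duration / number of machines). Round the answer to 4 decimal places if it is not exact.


Total processing time = 15 + 8 + 12 + 7 + 20 + 11 + 16 + 9 = 98
Number of machines = 2
Ideal balanced load = 98 / 2 = 49.0

49.0


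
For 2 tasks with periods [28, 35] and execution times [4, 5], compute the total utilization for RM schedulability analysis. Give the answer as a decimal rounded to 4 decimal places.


Compute individual utilizations (exact fractions):
  Task 1: C/T = 4/28 = 1/7 (approx. 0.1429)
  Task 2: C/T = 5/35 = 1/7 (approx. 0.1429)
Total utilization U = 1/7 + 1/7 = 2/7
Rounded to 4 decimal places: U = 0.2857
RM (Liu & Layland) bound for 2 tasks = 0.828427; compare with U = 2/7 (approx. 0.285714)
U <= bound, so schedulable by RM sufficient condition.

0.2857


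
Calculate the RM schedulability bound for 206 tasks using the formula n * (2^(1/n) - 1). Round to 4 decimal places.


Compute 2^(1/206) = 1.0033704594
Subtract 1: 1.0033704594 - 1 = 0.0033704594
Multiply by n: 206 * 0.0033704594 = 0.6943146364
Round to 4 dp: 0.6943

0.6943


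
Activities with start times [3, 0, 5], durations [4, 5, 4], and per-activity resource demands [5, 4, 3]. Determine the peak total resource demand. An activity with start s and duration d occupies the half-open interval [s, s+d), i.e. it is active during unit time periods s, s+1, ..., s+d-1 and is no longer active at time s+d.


Each activity i is active on [start_i, start_i + duration_i).
Compute total resource usage per time slot:
  t=0: active resources = [4], total = 4
  t=1: active resources = [4], total = 4
  t=2: active resources = [4], total = 4
  t=3: active resources = [5, 4], total = 9
  t=4: active resources = [5, 4], total = 9
  t=5: active resources = [5, 3], total = 8
  t=6: active resources = [5, 3], total = 8
  t=7: active resources = [3], total = 3
  t=8: active resources = [3], total = 3
Peak resource demand = 9

9


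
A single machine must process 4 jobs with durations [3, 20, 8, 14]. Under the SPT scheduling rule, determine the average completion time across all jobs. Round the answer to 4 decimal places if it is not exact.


Sort jobs by processing time (SPT order): [3, 8, 14, 20]
Compute completion times sequentially:
  Job 1: processing = 3, completes at 3
  Job 2: processing = 8, completes at 11
  Job 3: processing = 14, completes at 25
  Job 4: processing = 20, completes at 45
Sum of completion times = 84
Average completion time = 84/4 = 21.0

21.0


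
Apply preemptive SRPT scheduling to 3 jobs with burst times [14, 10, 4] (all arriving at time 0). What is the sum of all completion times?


Since all jobs arrive at t=0, SRPT equals SPT ordering.
SPT order: [4, 10, 14]
Completion times:
  Job 1: p=4, C=4
  Job 2: p=10, C=14
  Job 3: p=14, C=28
Total completion time = 4 + 14 + 28 = 46

46


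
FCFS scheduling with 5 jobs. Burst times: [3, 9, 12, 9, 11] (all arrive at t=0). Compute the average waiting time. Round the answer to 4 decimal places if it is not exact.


FCFS order (as given): [3, 9, 12, 9, 11]
Waiting times:
  Job 1: wait = 0
  Job 2: wait = 3
  Job 3: wait = 12
  Job 4: wait = 24
  Job 5: wait = 33
Sum of waiting times = 72
Average waiting time = 72/5 = 14.4

14.4


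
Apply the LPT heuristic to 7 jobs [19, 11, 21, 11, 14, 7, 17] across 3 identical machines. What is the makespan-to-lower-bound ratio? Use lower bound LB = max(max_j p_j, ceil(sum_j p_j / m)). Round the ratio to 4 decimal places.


LPT order: [21, 19, 17, 14, 11, 11, 7]
Machine loads after assignment: [32, 37, 31]
LPT makespan = 37
Lower bound = max(max_job, ceil(total/3)) = max(21, 34) = 34
Ratio = 37 / 34 = 1.0882

1.0882


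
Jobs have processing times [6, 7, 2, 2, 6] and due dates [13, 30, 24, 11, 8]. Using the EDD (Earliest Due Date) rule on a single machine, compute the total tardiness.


Sort by due date (EDD order): [(6, 8), (2, 11), (6, 13), (2, 24), (7, 30)]
Compute completion times and tardiness:
  Job 1: p=6, d=8, C=6, tardiness=max(0,6-8)=0
  Job 2: p=2, d=11, C=8, tardiness=max(0,8-11)=0
  Job 3: p=6, d=13, C=14, tardiness=max(0,14-13)=1
  Job 4: p=2, d=24, C=16, tardiness=max(0,16-24)=0
  Job 5: p=7, d=30, C=23, tardiness=max(0,23-30)=0
Total tardiness = 1

1


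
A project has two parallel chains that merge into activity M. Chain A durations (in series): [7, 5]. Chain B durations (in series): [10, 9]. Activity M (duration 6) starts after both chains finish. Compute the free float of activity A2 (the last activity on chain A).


ES(A2) = sum of predecessors on chain A = 7
EF(A2) = ES + duration = 7 + 5 = 12
Successor of A2 is M. ES(M) = max(sum(A), sum(B)) = max(12, 19) = 19
Free float = ES(successor) - EF(current) = 19 - 12 = 7

7


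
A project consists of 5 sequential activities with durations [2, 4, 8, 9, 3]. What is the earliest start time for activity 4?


Activity 4 starts after activities 1 through 3 complete.
Predecessor durations: [2, 4, 8]
ES = 2 + 4 + 8 = 14

14


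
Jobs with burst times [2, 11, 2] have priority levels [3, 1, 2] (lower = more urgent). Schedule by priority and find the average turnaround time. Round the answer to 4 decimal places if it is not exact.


Sort by priority (ascending = highest first):
Order: [(1, 11), (2, 2), (3, 2)]
Completion times:
  Priority 1, burst=11, C=11
  Priority 2, burst=2, C=13
  Priority 3, burst=2, C=15
Average turnaround = 39/3 = 13.0

13.0


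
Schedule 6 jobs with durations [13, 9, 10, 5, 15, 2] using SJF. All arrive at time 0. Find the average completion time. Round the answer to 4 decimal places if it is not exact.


SJF order (ascending): [2, 5, 9, 10, 13, 15]
Completion times:
  Job 1: burst=2, C=2
  Job 2: burst=5, C=7
  Job 3: burst=9, C=16
  Job 4: burst=10, C=26
  Job 5: burst=13, C=39
  Job 6: burst=15, C=54
Average completion = 144/6 = 24.0

24.0


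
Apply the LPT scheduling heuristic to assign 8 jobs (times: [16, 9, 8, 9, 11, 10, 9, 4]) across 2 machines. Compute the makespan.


Sort jobs in decreasing order (LPT): [16, 11, 10, 9, 9, 9, 8, 4]
Assign each job to the least loaded machine:
  Machine 1: jobs [16, 9, 9, 4], load = 38
  Machine 2: jobs [11, 10, 9, 8], load = 38
Makespan = max load = 38

38


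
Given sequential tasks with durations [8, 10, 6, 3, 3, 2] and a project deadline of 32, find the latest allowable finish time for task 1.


LF(activity 1) = deadline - sum of successor durations
Successors: activities 2 through 6 with durations [10, 6, 3, 3, 2]
Sum of successor durations = 24
LF = 32 - 24 = 8

8


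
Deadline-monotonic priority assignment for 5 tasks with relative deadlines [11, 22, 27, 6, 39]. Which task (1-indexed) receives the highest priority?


Sort tasks by relative deadline (ascending):
  Task 4: deadline = 6
  Task 1: deadline = 11
  Task 2: deadline = 22
  Task 3: deadline = 27
  Task 5: deadline = 39
Priority order (highest first): [4, 1, 2, 3, 5]
Highest priority task = 4

4
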